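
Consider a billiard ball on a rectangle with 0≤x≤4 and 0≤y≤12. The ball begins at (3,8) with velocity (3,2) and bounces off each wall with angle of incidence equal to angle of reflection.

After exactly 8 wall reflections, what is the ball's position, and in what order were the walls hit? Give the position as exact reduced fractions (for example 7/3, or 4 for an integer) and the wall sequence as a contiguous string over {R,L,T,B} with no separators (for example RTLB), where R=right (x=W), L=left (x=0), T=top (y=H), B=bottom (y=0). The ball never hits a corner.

Final position: (3,0)
Wall sequence: RLTRLRLB

1. t=1/3 → R at (4,26/3); v=(-3,2)
2. t=4/3 → L at (0,34/3); v=(3,2)
3. t=1/3 → T at (1,12); v=(3,-2)
4. t=1 → R at (4,10); v=(-3,-2)
5. t=4/3 → L at (0,22/3); v=(3,-2)
6. t=4/3 → R at (4,14/3); v=(-3,-2)
7. t=4/3 → L at (0,2); v=(3,-2)
8. t=1 → B at (3,0); v=(3,2)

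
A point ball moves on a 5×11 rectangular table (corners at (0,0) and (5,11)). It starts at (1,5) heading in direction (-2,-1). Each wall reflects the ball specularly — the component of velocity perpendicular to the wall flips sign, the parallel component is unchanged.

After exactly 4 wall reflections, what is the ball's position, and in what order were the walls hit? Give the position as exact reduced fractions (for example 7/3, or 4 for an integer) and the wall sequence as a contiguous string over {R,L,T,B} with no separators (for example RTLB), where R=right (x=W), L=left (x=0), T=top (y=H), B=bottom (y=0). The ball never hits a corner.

Final position: (0,1/2)
Wall sequence: LRBL

1. t=1/2 → L at (0,9/2); v=(2,-1)
2. t=5/2 → R at (5,2); v=(-2,-1)
3. t=2 → B at (1,0); v=(-2,1)
4. t=1/2 → L at (0,1/2); v=(2,1)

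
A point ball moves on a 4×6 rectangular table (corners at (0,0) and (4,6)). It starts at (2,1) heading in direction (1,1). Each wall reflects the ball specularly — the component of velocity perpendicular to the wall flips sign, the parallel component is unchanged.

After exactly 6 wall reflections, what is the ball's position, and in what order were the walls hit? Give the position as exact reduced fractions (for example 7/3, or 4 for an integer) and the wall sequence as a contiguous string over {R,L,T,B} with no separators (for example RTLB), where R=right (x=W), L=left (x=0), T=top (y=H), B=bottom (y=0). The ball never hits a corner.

Final position: (0,3)
Wall sequence: RTLRBL

1. t=2 → R at (4,3); v=(-1,1)
2. t=3 → T at (1,6); v=(-1,-1)
3. t=1 → L at (0,5); v=(1,-1)
4. t=4 → R at (4,1); v=(-1,-1)
5. t=1 → B at (3,0); v=(-1,1)
6. t=3 → L at (0,3); v=(1,1)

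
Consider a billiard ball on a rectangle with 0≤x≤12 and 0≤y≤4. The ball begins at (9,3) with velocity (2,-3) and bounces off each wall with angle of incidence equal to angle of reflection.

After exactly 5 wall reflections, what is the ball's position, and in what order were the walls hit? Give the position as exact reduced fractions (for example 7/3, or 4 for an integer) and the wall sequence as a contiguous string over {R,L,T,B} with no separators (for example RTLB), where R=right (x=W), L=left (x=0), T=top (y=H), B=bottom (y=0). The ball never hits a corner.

1. t=1 → B at (11,0); v=(2,3)
2. t=1/2 → R at (12,3/2); v=(-2,3)
3. t=5/6 → T at (31/3,4); v=(-2,-3)
4. t=4/3 → B at (23/3,0); v=(-2,3)
5. t=4/3 → T at (5,4); v=(-2,-3)

Final position: (5,4)
Wall sequence: BRTBT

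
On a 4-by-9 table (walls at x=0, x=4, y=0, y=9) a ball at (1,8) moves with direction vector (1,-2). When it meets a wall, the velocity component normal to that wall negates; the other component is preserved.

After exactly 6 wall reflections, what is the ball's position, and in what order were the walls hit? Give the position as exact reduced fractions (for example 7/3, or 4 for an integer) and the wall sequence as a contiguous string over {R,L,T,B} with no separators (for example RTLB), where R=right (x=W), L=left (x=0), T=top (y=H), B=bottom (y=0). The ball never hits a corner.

Final position: (2,0)
Wall sequence: RBLTRB

1. t=3 → R at (4,2); v=(-1,-2)
2. t=1 → B at (3,0); v=(-1,2)
3. t=3 → L at (0,6); v=(1,2)
4. t=3/2 → T at (3/2,9); v=(1,-2)
5. t=5/2 → R at (4,4); v=(-1,-2)
6. t=2 → B at (2,0); v=(-1,2)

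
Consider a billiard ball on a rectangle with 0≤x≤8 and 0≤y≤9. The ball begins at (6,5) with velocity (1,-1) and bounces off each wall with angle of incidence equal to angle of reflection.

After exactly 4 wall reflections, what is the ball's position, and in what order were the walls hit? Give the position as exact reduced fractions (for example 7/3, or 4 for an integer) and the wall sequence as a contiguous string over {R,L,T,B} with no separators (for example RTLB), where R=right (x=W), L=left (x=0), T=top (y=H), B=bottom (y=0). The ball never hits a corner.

1. t=2 → R at (8,3); v=(-1,-1)
2. t=3 → B at (5,0); v=(-1,1)
3. t=5 → L at (0,5); v=(1,1)
4. t=4 → T at (4,9); v=(1,-1)

Final position: (4,9)
Wall sequence: RBLT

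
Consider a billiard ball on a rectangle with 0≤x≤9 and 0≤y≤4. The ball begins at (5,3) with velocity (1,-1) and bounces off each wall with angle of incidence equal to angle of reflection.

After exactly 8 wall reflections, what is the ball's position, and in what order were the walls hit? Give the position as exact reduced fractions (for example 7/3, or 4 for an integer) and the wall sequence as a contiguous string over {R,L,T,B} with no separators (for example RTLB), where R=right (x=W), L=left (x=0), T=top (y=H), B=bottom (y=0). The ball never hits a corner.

Final position: (9,3)
Wall sequence: BRTBLTBR

1. t=3 → B at (8,0); v=(1,1)
2. t=1 → R at (9,1); v=(-1,1)
3. t=3 → T at (6,4); v=(-1,-1)
4. t=4 → B at (2,0); v=(-1,1)
5. t=2 → L at (0,2); v=(1,1)
6. t=2 → T at (2,4); v=(1,-1)
7. t=4 → B at (6,0); v=(1,1)
8. t=3 → R at (9,3); v=(-1,1)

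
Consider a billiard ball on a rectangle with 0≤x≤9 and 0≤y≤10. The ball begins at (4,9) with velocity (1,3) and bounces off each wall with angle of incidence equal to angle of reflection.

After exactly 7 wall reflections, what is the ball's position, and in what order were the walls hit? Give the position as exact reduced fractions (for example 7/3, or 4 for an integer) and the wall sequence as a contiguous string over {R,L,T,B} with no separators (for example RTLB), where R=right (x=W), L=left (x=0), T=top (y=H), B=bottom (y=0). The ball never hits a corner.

Final position: (0,9)
Wall sequence: TBRTBTL

1. t=1/3 → T at (13/3,10); v=(1,-3)
2. t=10/3 → B at (23/3,0); v=(1,3)
3. t=4/3 → R at (9,4); v=(-1,3)
4. t=2 → T at (7,10); v=(-1,-3)
5. t=10/3 → B at (11/3,0); v=(-1,3)
6. t=10/3 → T at (1/3,10); v=(-1,-3)
7. t=1/3 → L at (0,9); v=(1,-3)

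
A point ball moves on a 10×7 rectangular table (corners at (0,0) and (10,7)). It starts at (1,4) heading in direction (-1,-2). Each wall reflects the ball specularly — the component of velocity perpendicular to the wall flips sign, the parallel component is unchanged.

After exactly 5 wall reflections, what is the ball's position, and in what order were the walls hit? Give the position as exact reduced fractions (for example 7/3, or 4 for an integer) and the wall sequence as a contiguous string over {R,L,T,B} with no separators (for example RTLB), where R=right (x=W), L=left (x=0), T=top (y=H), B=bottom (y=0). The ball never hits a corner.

1. t=1 → L at (0,2); v=(1,-2)
2. t=1 → B at (1,0); v=(1,2)
3. t=7/2 → T at (9/2,7); v=(1,-2)
4. t=7/2 → B at (8,0); v=(1,2)
5. t=2 → R at (10,4); v=(-1,2)

Final position: (10,4)
Wall sequence: LBTBR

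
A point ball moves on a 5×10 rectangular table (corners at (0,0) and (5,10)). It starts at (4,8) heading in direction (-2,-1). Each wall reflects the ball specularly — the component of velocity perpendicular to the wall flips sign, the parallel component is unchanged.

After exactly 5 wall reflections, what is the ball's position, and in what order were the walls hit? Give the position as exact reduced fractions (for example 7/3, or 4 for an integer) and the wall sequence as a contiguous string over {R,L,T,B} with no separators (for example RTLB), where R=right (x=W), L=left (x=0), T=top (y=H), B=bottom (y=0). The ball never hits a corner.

Final position: (5,3/2)
Wall sequence: LRLBR

1. t=2 → L at (0,6); v=(2,-1)
2. t=5/2 → R at (5,7/2); v=(-2,-1)
3. t=5/2 → L at (0,1); v=(2,-1)
4. t=1 → B at (2,0); v=(2,1)
5. t=3/2 → R at (5,3/2); v=(-2,1)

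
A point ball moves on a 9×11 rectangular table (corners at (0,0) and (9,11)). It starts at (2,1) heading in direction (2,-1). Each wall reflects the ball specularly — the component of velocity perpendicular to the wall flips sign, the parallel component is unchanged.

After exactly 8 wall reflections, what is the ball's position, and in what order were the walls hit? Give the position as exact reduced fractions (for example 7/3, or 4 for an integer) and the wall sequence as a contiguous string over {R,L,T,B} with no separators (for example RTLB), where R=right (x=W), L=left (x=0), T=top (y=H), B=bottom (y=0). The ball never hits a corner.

1. t=1 → B at (4,0); v=(2,1)
2. t=5/2 → R at (9,5/2); v=(-2,1)
3. t=9/2 → L at (0,7); v=(2,1)
4. t=4 → T at (8,11); v=(2,-1)
5. t=1/2 → R at (9,21/2); v=(-2,-1)
6. t=9/2 → L at (0,6); v=(2,-1)
7. t=9/2 → R at (9,3/2); v=(-2,-1)
8. t=3/2 → B at (6,0); v=(-2,1)

Final position: (6,0)
Wall sequence: BRLTRLRB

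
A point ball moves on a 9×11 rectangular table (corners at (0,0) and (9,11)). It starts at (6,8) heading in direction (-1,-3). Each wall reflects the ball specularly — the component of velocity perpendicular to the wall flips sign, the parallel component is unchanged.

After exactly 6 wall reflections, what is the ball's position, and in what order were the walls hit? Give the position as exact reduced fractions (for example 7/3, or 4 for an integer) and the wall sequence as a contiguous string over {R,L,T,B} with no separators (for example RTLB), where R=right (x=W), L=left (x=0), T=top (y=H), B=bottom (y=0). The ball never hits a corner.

1. t=8/3 → B at (10/3,0); v=(-1,3)
2. t=10/3 → L at (0,10); v=(1,3)
3. t=1/3 → T at (1/3,11); v=(1,-3)
4. t=11/3 → B at (4,0); v=(1,3)
5. t=11/3 → T at (23/3,11); v=(1,-3)
6. t=4/3 → R at (9,7); v=(-1,-3)

Final position: (9,7)
Wall sequence: BLTBTR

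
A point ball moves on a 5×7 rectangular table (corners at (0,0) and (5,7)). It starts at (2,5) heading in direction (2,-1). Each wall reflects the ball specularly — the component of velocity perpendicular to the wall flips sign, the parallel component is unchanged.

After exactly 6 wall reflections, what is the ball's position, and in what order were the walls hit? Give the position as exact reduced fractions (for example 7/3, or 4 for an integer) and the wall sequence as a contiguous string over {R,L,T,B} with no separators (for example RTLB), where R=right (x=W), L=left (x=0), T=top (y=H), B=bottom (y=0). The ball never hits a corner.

1. t=3/2 → R at (5,7/2); v=(-2,-1)
2. t=5/2 → L at (0,1); v=(2,-1)
3. t=1 → B at (2,0); v=(2,1)
4. t=3/2 → R at (5,3/2); v=(-2,1)
5. t=5/2 → L at (0,4); v=(2,1)
6. t=5/2 → R at (5,13/2); v=(-2,1)

Final position: (5,13/2)
Wall sequence: RLBRLR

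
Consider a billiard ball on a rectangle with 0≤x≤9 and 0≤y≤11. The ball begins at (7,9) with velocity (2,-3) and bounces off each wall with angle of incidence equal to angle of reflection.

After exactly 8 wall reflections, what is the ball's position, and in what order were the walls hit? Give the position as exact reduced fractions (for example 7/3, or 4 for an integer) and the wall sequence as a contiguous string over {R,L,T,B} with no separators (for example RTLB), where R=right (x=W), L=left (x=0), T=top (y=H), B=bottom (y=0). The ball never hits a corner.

1. t=1 → R at (9,6); v=(-2,-3)
2. t=2 → B at (5,0); v=(-2,3)
3. t=5/2 → L at (0,15/2); v=(2,3)
4. t=7/6 → T at (7/3,11); v=(2,-3)
5. t=10/3 → R at (9,1); v=(-2,-3)
6. t=1/3 → B at (25/3,0); v=(-2,3)
7. t=11/3 → T at (1,11); v=(-2,-3)
8. t=1/2 → L at (0,19/2); v=(2,-3)

Final position: (0,19/2)
Wall sequence: RBLTRBTL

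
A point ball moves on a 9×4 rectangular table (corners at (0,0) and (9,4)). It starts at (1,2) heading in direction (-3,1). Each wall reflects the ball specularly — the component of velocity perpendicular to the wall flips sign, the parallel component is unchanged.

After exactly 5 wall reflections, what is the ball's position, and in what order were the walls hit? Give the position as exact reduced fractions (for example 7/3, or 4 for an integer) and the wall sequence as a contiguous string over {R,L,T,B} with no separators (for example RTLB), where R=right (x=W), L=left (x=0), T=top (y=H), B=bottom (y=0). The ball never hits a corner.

1. t=1/3 → L at (0,7/3); v=(3,1)
2. t=5/3 → T at (5,4); v=(3,-1)
3. t=4/3 → R at (9,8/3); v=(-3,-1)
4. t=8/3 → B at (1,0); v=(-3,1)
5. t=1/3 → L at (0,1/3); v=(3,1)

Final position: (0,1/3)
Wall sequence: LTRBL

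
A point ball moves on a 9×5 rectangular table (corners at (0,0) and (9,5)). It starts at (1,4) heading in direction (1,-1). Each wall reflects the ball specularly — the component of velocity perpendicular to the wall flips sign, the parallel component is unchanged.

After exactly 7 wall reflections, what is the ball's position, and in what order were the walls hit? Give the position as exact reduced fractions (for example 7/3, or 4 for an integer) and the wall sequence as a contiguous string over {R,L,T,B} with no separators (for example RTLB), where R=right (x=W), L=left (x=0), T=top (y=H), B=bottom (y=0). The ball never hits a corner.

Final position: (7,0)
Wall sequence: BRTBLTB

1. t=4 → B at (5,0); v=(1,1)
2. t=4 → R at (9,4); v=(-1,1)
3. t=1 → T at (8,5); v=(-1,-1)
4. t=5 → B at (3,0); v=(-1,1)
5. t=3 → L at (0,3); v=(1,1)
6. t=2 → T at (2,5); v=(1,-1)
7. t=5 → B at (7,0); v=(1,1)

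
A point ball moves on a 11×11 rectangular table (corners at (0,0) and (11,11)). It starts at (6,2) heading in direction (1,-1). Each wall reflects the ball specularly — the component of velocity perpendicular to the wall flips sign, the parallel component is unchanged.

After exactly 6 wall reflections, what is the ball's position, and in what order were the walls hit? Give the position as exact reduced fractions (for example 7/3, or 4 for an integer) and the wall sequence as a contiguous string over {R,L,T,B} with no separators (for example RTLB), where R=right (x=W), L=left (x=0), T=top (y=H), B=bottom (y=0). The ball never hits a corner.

1. t=2 → B at (8,0); v=(1,1)
2. t=3 → R at (11,3); v=(-1,1)
3. t=8 → T at (3,11); v=(-1,-1)
4. t=3 → L at (0,8); v=(1,-1)
5. t=8 → B at (8,0); v=(1,1)
6. t=3 → R at (11,3); v=(-1,1)

Final position: (11,3)
Wall sequence: BRTLBR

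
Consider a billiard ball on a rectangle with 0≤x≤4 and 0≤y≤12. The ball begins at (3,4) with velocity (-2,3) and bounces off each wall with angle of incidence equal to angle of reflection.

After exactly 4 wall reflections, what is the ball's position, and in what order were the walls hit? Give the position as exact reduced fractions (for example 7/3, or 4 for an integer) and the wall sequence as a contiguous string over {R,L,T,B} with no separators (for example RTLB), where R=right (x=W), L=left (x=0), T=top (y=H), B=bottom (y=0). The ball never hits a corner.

1. t=3/2 → L at (0,17/2); v=(2,3)
2. t=7/6 → T at (7/3,12); v=(2,-3)
3. t=5/6 → R at (4,19/2); v=(-2,-3)
4. t=2 → L at (0,7/2); v=(2,-3)

Final position: (0,7/2)
Wall sequence: LTRL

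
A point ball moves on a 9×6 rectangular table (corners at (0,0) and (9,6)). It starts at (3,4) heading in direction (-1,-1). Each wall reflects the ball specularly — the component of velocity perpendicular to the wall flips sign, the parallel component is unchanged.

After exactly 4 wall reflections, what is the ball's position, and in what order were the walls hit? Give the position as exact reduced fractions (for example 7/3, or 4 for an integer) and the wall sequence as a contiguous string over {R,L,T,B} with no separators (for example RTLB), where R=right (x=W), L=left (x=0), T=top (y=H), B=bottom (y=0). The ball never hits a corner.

1. t=3 → L at (0,1); v=(1,-1)
2. t=1 → B at (1,0); v=(1,1)
3. t=6 → T at (7,6); v=(1,-1)
4. t=2 → R at (9,4); v=(-1,-1)

Final position: (9,4)
Wall sequence: LBTR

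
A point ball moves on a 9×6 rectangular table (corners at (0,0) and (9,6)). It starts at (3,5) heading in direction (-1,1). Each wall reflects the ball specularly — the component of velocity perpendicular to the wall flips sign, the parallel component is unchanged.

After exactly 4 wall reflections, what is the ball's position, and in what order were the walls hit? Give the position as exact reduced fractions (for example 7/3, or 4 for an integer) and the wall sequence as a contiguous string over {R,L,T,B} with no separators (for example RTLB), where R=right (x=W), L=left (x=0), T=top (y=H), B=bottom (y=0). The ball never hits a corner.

Final position: (9,5)
Wall sequence: TLBR

1. t=1 → T at (2,6); v=(-1,-1)
2. t=2 → L at (0,4); v=(1,-1)
3. t=4 → B at (4,0); v=(1,1)
4. t=5 → R at (9,5); v=(-1,1)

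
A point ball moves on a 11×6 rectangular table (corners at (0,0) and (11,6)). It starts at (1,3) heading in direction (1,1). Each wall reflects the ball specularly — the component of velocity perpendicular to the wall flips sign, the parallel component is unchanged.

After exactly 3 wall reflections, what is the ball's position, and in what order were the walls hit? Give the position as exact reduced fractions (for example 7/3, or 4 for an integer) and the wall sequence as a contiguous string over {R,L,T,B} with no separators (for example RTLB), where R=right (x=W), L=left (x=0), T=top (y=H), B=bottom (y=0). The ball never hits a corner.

1. t=3 → T at (4,6); v=(1,-1)
2. t=6 → B at (10,0); v=(1,1)
3. t=1 → R at (11,1); v=(-1,1)

Final position: (11,1)
Wall sequence: TBR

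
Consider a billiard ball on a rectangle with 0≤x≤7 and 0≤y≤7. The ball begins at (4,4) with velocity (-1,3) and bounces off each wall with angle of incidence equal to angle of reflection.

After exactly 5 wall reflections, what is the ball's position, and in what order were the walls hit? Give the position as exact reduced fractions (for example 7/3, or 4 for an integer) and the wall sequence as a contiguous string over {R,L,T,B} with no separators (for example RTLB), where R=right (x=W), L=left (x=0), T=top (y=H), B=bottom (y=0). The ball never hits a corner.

1. t=1 → T at (3,7); v=(-1,-3)
2. t=7/3 → B at (2/3,0); v=(-1,3)
3. t=2/3 → L at (0,2); v=(1,3)
4. t=5/3 → T at (5/3,7); v=(1,-3)
5. t=7/3 → B at (4,0); v=(1,3)

Final position: (4,0)
Wall sequence: TBLTB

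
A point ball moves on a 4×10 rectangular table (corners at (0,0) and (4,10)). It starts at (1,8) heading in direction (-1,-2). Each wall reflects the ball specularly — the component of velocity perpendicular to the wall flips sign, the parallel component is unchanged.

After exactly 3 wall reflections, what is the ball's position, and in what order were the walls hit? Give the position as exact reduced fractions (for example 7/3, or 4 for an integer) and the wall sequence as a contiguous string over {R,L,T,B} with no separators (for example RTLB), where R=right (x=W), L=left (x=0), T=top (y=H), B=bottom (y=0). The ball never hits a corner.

Final position: (4,2)
Wall sequence: LBR

1. t=1 → L at (0,6); v=(1,-2)
2. t=3 → B at (3,0); v=(1,2)
3. t=1 → R at (4,2); v=(-1,2)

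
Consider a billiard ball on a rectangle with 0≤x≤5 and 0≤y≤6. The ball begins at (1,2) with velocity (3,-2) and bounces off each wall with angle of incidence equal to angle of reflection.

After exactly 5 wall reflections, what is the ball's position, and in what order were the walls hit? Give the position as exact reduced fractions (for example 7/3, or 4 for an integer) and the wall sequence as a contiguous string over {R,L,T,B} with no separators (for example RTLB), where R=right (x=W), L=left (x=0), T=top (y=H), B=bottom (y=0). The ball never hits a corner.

1. t=1 → B at (4,0); v=(3,2)
2. t=1/3 → R at (5,2/3); v=(-3,2)
3. t=5/3 → L at (0,4); v=(3,2)
4. t=1 → T at (3,6); v=(3,-2)
5. t=2/3 → R at (5,14/3); v=(-3,-2)

Final position: (5,14/3)
Wall sequence: BRLTR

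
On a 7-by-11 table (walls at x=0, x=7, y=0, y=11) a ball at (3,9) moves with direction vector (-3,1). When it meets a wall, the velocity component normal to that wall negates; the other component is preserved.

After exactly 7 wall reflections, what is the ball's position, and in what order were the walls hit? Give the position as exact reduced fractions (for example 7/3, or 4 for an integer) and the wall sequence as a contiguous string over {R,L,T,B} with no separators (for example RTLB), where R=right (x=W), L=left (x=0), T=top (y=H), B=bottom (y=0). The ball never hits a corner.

1. t=1 → L at (0,10); v=(3,1)
2. t=1 → T at (3,11); v=(3,-1)
3. t=4/3 → R at (7,29/3); v=(-3,-1)
4. t=7/3 → L at (0,22/3); v=(3,-1)
5. t=7/3 → R at (7,5); v=(-3,-1)
6. t=7/3 → L at (0,8/3); v=(3,-1)
7. t=7/3 → R at (7,1/3); v=(-3,-1)

Final position: (7,1/3)
Wall sequence: LTRLRLR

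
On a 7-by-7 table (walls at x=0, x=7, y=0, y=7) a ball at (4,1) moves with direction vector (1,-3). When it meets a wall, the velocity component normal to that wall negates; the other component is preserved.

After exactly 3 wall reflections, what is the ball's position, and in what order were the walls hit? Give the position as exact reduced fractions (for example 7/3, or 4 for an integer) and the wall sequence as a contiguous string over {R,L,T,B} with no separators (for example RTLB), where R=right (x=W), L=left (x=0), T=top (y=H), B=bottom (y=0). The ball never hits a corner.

Final position: (7,6)
Wall sequence: BTR

1. t=1/3 → B at (13/3,0); v=(1,3)
2. t=7/3 → T at (20/3,7); v=(1,-3)
3. t=1/3 → R at (7,6); v=(-1,-3)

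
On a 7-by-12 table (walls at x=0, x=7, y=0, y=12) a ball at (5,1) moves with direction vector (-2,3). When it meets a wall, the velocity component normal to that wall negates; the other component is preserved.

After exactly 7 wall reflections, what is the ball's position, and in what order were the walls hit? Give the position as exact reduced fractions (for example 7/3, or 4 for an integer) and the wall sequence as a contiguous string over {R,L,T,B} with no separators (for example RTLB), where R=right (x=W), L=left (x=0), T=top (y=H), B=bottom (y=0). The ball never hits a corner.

Final position: (7,8)
Wall sequence: LTRBLTR

1. t=5/2 → L at (0,17/2); v=(2,3)
2. t=7/6 → T at (7/3,12); v=(2,-3)
3. t=7/3 → R at (7,5); v=(-2,-3)
4. t=5/3 → B at (11/3,0); v=(-2,3)
5. t=11/6 → L at (0,11/2); v=(2,3)
6. t=13/6 → T at (13/3,12); v=(2,-3)
7. t=4/3 → R at (7,8); v=(-2,-3)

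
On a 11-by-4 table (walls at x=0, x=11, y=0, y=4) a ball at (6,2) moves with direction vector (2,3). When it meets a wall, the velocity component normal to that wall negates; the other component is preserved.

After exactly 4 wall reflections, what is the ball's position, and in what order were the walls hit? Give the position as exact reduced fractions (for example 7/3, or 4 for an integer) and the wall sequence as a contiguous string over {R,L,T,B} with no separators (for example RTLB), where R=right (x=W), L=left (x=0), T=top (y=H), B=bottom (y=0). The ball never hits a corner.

1. t=2/3 → T at (22/3,4); v=(2,-3)
2. t=4/3 → B at (10,0); v=(2,3)
3. t=1/2 → R at (11,3/2); v=(-2,3)
4. t=5/6 → T at (28/3,4); v=(-2,-3)

Final position: (28/3,4)
Wall sequence: TBRT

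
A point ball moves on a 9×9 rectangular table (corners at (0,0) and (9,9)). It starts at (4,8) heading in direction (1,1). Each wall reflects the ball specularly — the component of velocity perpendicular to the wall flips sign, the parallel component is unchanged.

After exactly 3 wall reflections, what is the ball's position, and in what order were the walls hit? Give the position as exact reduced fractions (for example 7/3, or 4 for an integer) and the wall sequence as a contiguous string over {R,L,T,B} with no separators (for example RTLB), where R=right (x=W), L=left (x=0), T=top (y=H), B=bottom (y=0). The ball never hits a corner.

Final position: (4,0)
Wall sequence: TRB

1. t=1 → T at (5,9); v=(1,-1)
2. t=4 → R at (9,5); v=(-1,-1)
3. t=5 → B at (4,0); v=(-1,1)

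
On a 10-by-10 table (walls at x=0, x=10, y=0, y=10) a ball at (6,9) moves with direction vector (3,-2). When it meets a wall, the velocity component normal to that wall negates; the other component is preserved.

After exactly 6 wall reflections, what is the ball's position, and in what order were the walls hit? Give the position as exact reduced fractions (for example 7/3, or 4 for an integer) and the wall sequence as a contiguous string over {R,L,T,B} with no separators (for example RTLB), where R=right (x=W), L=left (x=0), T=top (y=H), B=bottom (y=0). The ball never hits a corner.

Final position: (0,19/3)
Wall sequence: RBLRTL

1. t=4/3 → R at (10,19/3); v=(-3,-2)
2. t=19/6 → B at (1/2,0); v=(-3,2)
3. t=1/6 → L at (0,1/3); v=(3,2)
4. t=10/3 → R at (10,7); v=(-3,2)
5. t=3/2 → T at (11/2,10); v=(-3,-2)
6. t=11/6 → L at (0,19/3); v=(3,-2)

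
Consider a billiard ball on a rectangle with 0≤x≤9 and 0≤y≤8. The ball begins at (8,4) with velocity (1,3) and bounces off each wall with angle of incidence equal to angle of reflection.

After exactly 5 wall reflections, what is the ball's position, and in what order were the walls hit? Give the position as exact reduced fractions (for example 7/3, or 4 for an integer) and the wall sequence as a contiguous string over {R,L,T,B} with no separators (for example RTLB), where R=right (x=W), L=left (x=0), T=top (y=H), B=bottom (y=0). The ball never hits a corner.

1. t=1 → R at (9,7); v=(-1,3)
2. t=1/3 → T at (26/3,8); v=(-1,-3)
3. t=8/3 → B at (6,0); v=(-1,3)
4. t=8/3 → T at (10/3,8); v=(-1,-3)
5. t=8/3 → B at (2/3,0); v=(-1,3)

Final position: (2/3,0)
Wall sequence: RTBTB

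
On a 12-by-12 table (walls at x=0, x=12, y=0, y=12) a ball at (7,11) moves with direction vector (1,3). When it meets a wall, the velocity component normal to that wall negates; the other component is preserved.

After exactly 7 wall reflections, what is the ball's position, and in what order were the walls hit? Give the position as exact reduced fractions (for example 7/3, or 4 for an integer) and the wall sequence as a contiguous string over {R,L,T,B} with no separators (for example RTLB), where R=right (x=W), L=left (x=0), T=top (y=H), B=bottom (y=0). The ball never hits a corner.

1. t=1/3 → T at (22/3,12); v=(1,-3)
2. t=4 → B at (34/3,0); v=(1,3)
3. t=2/3 → R at (12,2); v=(-1,3)
4. t=10/3 → T at (26/3,12); v=(-1,-3)
5. t=4 → B at (14/3,0); v=(-1,3)
6. t=4 → T at (2/3,12); v=(-1,-3)
7. t=2/3 → L at (0,10); v=(1,-3)

Final position: (0,10)
Wall sequence: TBRTBTL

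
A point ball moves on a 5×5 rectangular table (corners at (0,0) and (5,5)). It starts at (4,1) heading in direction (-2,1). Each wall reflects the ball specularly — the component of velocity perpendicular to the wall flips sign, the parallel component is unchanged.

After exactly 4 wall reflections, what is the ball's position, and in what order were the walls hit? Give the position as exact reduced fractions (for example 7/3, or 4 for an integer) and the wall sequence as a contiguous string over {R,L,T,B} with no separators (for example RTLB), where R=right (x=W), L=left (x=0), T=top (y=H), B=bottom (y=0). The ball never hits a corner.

Final position: (0,2)
Wall sequence: LTRL

1. t=2 → L at (0,3); v=(2,1)
2. t=2 → T at (4,5); v=(2,-1)
3. t=1/2 → R at (5,9/2); v=(-2,-1)
4. t=5/2 → L at (0,2); v=(2,-1)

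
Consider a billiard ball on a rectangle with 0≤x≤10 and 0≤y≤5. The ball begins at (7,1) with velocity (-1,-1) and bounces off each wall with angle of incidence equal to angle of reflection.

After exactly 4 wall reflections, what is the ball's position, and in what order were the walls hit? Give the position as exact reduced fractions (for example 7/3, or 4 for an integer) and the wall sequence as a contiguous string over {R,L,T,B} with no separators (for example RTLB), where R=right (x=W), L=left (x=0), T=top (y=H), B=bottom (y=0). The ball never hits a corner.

1. t=1 → B at (6,0); v=(-1,1)
2. t=5 → T at (1,5); v=(-1,-1)
3. t=1 → L at (0,4); v=(1,-1)
4. t=4 → B at (4,0); v=(1,1)

Final position: (4,0)
Wall sequence: BTLB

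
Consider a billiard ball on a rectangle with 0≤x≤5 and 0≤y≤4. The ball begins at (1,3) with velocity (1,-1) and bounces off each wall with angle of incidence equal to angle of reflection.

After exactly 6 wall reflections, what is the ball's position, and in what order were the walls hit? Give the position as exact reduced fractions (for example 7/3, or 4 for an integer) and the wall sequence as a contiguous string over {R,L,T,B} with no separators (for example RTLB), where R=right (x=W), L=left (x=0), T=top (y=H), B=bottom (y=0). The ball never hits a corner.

Final position: (5,3)
Wall sequence: BRTLBR

1. t=3 → B at (4,0); v=(1,1)
2. t=1 → R at (5,1); v=(-1,1)
3. t=3 → T at (2,4); v=(-1,-1)
4. t=2 → L at (0,2); v=(1,-1)
5. t=2 → B at (2,0); v=(1,1)
6. t=3 → R at (5,3); v=(-1,1)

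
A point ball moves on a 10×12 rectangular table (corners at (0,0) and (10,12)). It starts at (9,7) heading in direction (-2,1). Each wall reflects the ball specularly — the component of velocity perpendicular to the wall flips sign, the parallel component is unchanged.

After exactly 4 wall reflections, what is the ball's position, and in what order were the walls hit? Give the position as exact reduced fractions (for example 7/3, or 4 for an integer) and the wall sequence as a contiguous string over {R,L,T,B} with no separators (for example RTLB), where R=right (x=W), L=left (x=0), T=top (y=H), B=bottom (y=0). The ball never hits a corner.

1. t=9/2 → L at (0,23/2); v=(2,1)
2. t=1/2 → T at (1,12); v=(2,-1)
3. t=9/2 → R at (10,15/2); v=(-2,-1)
4. t=5 → L at (0,5/2); v=(2,-1)

Final position: (0,5/2)
Wall sequence: LTRL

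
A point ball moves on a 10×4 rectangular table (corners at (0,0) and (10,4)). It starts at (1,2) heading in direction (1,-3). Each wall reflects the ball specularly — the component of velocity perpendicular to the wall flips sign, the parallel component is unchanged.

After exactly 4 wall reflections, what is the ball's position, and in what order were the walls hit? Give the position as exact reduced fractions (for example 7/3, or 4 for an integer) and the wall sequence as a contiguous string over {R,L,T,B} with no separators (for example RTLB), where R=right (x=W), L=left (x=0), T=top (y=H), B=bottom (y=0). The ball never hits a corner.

1. t=2/3 → B at (5/3,0); v=(1,3)
2. t=4/3 → T at (3,4); v=(1,-3)
3. t=4/3 → B at (13/3,0); v=(1,3)
4. t=4/3 → T at (17/3,4); v=(1,-3)

Final position: (17/3,4)
Wall sequence: BTBT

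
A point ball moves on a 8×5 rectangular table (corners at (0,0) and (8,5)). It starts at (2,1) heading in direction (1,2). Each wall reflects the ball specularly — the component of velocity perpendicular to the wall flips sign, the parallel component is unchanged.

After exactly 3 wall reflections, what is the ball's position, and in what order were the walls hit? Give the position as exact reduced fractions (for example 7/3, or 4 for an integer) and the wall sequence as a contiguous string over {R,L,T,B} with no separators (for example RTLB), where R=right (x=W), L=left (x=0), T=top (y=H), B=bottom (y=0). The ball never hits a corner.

1. t=2 → T at (4,5); v=(1,-2)
2. t=5/2 → B at (13/2,0); v=(1,2)
3. t=3/2 → R at (8,3); v=(-1,2)

Final position: (8,3)
Wall sequence: TBR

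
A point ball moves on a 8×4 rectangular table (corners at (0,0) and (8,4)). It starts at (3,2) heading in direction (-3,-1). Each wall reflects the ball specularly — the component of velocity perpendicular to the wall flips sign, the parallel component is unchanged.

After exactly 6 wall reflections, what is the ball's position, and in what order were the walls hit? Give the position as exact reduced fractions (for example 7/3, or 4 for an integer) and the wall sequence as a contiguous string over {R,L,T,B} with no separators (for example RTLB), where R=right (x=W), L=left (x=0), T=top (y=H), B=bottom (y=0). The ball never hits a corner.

1. t=1 → L at (0,1); v=(3,-1)
2. t=1 → B at (3,0); v=(3,1)
3. t=5/3 → R at (8,5/3); v=(-3,1)
4. t=7/3 → T at (1,4); v=(-3,-1)
5. t=1/3 → L at (0,11/3); v=(3,-1)
6. t=8/3 → R at (8,1); v=(-3,-1)

Final position: (8,1)
Wall sequence: LBRTLR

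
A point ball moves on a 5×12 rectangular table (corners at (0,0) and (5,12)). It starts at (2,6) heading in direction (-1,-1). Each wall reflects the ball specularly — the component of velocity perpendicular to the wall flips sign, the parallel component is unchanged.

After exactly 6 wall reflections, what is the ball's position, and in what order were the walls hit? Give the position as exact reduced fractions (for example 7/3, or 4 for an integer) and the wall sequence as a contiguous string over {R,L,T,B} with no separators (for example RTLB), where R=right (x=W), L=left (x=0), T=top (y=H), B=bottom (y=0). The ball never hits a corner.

1. t=2 → L at (0,4); v=(1,-1)
2. t=4 → B at (4,0); v=(1,1)
3. t=1 → R at (5,1); v=(-1,1)
4. t=5 → L at (0,6); v=(1,1)
5. t=5 → R at (5,11); v=(-1,1)
6. t=1 → T at (4,12); v=(-1,-1)

Final position: (4,12)
Wall sequence: LBRLRT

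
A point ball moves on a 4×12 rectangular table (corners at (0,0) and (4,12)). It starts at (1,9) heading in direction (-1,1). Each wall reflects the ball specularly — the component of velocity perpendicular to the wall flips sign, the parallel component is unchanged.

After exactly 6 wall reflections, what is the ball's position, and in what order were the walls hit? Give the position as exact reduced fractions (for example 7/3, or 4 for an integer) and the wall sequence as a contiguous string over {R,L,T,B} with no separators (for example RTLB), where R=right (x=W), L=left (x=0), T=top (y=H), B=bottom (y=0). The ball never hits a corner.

Final position: (2,0)
Wall sequence: LTRLRB

1. t=1 → L at (0,10); v=(1,1)
2. t=2 → T at (2,12); v=(1,-1)
3. t=2 → R at (4,10); v=(-1,-1)
4. t=4 → L at (0,6); v=(1,-1)
5. t=4 → R at (4,2); v=(-1,-1)
6. t=2 → B at (2,0); v=(-1,1)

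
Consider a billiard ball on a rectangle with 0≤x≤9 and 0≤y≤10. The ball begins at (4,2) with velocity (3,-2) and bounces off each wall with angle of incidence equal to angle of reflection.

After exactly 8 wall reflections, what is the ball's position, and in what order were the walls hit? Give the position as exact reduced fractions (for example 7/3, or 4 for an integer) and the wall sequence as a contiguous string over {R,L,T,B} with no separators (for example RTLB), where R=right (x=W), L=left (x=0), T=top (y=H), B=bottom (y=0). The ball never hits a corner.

1. t=1 → B at (7,0); v=(3,2)
2. t=2/3 → R at (9,4/3); v=(-3,2)
3. t=3 → L at (0,22/3); v=(3,2)
4. t=4/3 → T at (4,10); v=(3,-2)
5. t=5/3 → R at (9,20/3); v=(-3,-2)
6. t=3 → L at (0,2/3); v=(3,-2)
7. t=1/3 → B at (1,0); v=(3,2)
8. t=8/3 → R at (9,16/3); v=(-3,2)

Final position: (9,16/3)
Wall sequence: BRLTRLBR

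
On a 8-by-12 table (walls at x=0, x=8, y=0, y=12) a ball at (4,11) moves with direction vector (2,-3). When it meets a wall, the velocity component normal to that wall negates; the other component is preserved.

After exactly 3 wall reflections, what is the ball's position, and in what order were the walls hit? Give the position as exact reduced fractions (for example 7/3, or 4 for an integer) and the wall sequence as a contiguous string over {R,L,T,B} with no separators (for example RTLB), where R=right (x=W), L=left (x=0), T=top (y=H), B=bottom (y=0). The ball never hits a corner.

1. t=2 → R at (8,5); v=(-2,-3)
2. t=5/3 → B at (14/3,0); v=(-2,3)
3. t=7/3 → L at (0,7); v=(2,3)

Final position: (0,7)
Wall sequence: RBL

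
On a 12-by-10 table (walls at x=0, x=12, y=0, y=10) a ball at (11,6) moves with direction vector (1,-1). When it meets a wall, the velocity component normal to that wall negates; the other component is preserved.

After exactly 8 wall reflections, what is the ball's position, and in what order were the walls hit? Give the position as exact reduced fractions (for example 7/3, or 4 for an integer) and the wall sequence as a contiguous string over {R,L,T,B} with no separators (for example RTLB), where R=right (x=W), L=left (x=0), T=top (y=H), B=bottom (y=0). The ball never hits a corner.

1. t=1 → R at (12,5); v=(-1,-1)
2. t=5 → B at (7,0); v=(-1,1)
3. t=7 → L at (0,7); v=(1,1)
4. t=3 → T at (3,10); v=(1,-1)
5. t=9 → R at (12,1); v=(-1,-1)
6. t=1 → B at (11,0); v=(-1,1)
7. t=10 → T at (1,10); v=(-1,-1)
8. t=1 → L at (0,9); v=(1,-1)

Final position: (0,9)
Wall sequence: RBLTRBTL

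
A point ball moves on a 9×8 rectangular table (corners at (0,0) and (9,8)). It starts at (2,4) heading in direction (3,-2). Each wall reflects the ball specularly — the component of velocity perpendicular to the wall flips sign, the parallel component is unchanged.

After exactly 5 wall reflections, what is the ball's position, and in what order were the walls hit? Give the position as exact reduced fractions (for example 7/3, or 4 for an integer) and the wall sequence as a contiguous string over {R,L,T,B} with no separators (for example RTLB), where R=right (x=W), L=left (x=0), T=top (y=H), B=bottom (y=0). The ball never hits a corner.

Final position: (9,10/3)
Wall sequence: BRLTR

1. t=2 → B at (8,0); v=(3,2)
2. t=1/3 → R at (9,2/3); v=(-3,2)
3. t=3 → L at (0,20/3); v=(3,2)
4. t=2/3 → T at (2,8); v=(3,-2)
5. t=7/3 → R at (9,10/3); v=(-3,-2)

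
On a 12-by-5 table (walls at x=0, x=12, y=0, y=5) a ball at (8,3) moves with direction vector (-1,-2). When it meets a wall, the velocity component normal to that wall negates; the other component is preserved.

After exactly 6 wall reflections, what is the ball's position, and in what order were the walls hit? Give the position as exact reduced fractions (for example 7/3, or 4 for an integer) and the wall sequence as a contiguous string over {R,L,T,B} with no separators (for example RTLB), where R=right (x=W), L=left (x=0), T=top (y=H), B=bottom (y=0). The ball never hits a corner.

Final position: (7/2,0)
Wall sequence: BTBLTB

1. t=3/2 → B at (13/2,0); v=(-1,2)
2. t=5/2 → T at (4,5); v=(-1,-2)
3. t=5/2 → B at (3/2,0); v=(-1,2)
4. t=3/2 → L at (0,3); v=(1,2)
5. t=1 → T at (1,5); v=(1,-2)
6. t=5/2 → B at (7/2,0); v=(1,2)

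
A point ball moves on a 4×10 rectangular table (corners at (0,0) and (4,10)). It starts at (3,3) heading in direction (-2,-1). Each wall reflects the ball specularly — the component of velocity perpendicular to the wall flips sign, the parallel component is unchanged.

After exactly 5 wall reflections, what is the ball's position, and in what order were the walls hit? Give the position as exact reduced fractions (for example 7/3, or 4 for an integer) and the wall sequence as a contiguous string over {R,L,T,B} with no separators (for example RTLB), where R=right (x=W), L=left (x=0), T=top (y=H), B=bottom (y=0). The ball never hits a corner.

Final position: (4,9/2)
Wall sequence: LBRLR

1. t=3/2 → L at (0,3/2); v=(2,-1)
2. t=3/2 → B at (3,0); v=(2,1)
3. t=1/2 → R at (4,1/2); v=(-2,1)
4. t=2 → L at (0,5/2); v=(2,1)
5. t=2 → R at (4,9/2); v=(-2,1)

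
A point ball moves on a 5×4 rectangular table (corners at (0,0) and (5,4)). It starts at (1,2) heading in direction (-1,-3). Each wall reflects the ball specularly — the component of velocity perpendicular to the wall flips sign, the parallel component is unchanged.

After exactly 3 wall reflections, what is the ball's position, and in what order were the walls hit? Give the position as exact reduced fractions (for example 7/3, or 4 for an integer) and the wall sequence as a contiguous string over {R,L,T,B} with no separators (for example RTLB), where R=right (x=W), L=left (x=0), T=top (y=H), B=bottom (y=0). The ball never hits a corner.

1. t=2/3 → B at (1/3,0); v=(-1,3)
2. t=1/3 → L at (0,1); v=(1,3)
3. t=1 → T at (1,4); v=(1,-3)

Final position: (1,4)
Wall sequence: BLT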